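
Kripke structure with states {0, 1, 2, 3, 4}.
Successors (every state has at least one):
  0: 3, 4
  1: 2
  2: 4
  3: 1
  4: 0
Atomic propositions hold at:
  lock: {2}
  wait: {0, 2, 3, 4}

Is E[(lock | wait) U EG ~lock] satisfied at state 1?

No

Sat(lock | wait) = {0, 2, 3, 4}
Sat(~lock) = {0, 1, 3, 4}
EG ~lock: greatest fixpoint, start Z0 = {0, 1, 3, 4}, keep only states in Sat with some successor in Z. Z1 = {0, 3, 4}; Z2 = {0, 4}; fixed.
Sat(EG ~lock) = {0, 4}
E[(lock | wait) U EG ~lock]: least fixpoint, start Z0 = Sat(EG ~lock) = {0, 4}, add states in Sat(lock | wait) with some successor in Z. Z1 = {0, 2, 4}; fixed.
Sat(E[(lock | wait) U EG ~lock]) = {0, 2, 4}
1 ∉ Sat(E[(lock | wait) U EG ~lock]) = {0, 2, 4}, so the formula does not hold at 1.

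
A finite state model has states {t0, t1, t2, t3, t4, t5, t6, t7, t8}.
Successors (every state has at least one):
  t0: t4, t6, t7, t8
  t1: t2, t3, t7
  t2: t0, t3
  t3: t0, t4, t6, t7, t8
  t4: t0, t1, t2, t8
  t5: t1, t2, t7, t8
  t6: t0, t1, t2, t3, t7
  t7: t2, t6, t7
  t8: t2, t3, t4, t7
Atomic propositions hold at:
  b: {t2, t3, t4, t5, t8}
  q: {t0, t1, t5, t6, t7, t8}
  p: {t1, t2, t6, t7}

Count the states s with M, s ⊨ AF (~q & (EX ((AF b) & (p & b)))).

1

Sat(~q) = {t2, t3, t4}
AF b: least fixpoint, start Z0 = {t2, t3, t4, t5, t8}, add states with every successor in Z. Already a fixed point.
Sat(AF b) = {t2, t3, t4, t5, t8}
Sat(p & b) = {t2}
Sat((AF b) & (p & b)) = {t2}
Sat(EX ((AF b) & (p & b))) = {s : some successor in {t2}} = {t1, t4, t5, t6, t7, t8}
Sat(~q & (EX ((AF b) & (p & b)))) = {t4}
AF (~q & (EX ((AF b) & (p & b)))): least fixpoint, start Z0 = {t4}, add states with every successor in Z. Already a fixed point.
Sat(AF (~q & (EX ((AF b) & (p & b))))) = {t4}
|Sat(AF (~q & (EX ((AF b) & (p & b)))))| = |{t4}| = 1.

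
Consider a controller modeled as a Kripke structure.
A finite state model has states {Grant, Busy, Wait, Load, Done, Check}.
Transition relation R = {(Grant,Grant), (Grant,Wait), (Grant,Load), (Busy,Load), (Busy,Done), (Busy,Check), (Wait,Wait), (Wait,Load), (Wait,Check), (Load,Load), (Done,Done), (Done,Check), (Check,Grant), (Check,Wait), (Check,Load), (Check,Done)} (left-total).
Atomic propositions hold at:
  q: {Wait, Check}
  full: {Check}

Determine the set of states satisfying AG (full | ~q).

Sat(~q) = {Grant, Busy, Load, Done}
Sat(full | ~q) = {Grant, Busy, Load, Done, Check}
AG (full | ~q): greatest fixpoint, start Z0 = {Grant, Busy, Load, Done, Check}, keep only states in Sat with every successor in Z. Z1 = {Busy, Load, Done}; Z2 = {Load}; fixed.
Sat(AG (full | ~q)) = {Load}

{Load}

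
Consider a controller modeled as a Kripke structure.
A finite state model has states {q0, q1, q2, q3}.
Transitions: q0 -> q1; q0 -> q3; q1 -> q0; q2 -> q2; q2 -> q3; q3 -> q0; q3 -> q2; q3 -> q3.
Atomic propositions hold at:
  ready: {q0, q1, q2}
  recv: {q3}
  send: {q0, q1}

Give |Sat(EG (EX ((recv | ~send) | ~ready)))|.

Sat(~send) = {q2, q3}
Sat(recv | ~send) = {q2, q3}
Sat(~ready) = {q3}
Sat((recv | ~send) | ~ready) = {q2, q3}
Sat(EX ((recv | ~send) | ~ready)) = {s : some successor in {q2, q3}} = {q0, q2, q3}
EG (EX ((recv | ~send) | ~ready)): greatest fixpoint, start Z0 = {q0, q2, q3}, keep only states in Sat with some successor in Z. Already a fixed point.
Sat(EG (EX ((recv | ~send) | ~ready))) = {q0, q2, q3}
|Sat(EG (EX ((recv | ~send) | ~ready)))| = |{q0, q2, q3}| = 3.

3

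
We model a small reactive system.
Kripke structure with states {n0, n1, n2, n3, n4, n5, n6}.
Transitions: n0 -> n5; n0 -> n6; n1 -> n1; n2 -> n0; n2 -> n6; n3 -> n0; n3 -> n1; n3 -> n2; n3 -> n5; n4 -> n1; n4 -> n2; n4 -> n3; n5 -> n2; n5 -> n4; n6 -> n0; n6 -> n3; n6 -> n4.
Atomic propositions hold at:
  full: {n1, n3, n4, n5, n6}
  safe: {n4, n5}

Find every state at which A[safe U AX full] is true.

Sat(AX full) = {s : every successor in {n1, n3, n4, n5, n6}} = {n0, n1}
A[safe U AX full]: least fixpoint, start Z0 = Sat(AX full) = {n0, n1}, add states in Sat(safe) with every successor in Z. Already a fixed point.
Sat(A[safe U AX full]) = {n0, n1}

{n0, n1}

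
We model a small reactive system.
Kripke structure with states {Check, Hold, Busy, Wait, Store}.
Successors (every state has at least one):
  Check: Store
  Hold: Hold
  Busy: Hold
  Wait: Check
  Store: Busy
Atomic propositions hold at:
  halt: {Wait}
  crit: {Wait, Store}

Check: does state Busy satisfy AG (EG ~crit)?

Yes

Sat(~crit) = {Check, Hold, Busy}
EG ~crit: greatest fixpoint, start Z0 = {Check, Hold, Busy}, keep only states in Sat with some successor in Z. Z1 = {Hold, Busy}; fixed.
Sat(EG ~crit) = {Hold, Busy}
AG (EG ~crit): greatest fixpoint, start Z0 = {Hold, Busy}, keep only states in Sat with every successor in Z. Already a fixed point.
Sat(AG (EG ~crit)) = {Hold, Busy}
Busy ∈ Sat(AG (EG ~crit)) = {Hold, Busy}, so the formula holds at Busy.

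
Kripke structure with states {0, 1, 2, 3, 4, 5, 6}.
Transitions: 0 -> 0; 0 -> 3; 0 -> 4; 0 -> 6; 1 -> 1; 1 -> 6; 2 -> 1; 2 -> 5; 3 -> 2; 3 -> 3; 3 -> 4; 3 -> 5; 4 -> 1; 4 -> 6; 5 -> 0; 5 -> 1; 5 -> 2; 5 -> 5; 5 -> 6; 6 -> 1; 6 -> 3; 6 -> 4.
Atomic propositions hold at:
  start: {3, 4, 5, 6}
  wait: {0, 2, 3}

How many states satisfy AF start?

4

AF start: least fixpoint, start Z0 = {3, 4, 5, 6}, add states with every successor in Z. Already a fixed point.
Sat(AF start) = {3, 4, 5, 6}
|Sat(AF start)| = |{3, 4, 5, 6}| = 4.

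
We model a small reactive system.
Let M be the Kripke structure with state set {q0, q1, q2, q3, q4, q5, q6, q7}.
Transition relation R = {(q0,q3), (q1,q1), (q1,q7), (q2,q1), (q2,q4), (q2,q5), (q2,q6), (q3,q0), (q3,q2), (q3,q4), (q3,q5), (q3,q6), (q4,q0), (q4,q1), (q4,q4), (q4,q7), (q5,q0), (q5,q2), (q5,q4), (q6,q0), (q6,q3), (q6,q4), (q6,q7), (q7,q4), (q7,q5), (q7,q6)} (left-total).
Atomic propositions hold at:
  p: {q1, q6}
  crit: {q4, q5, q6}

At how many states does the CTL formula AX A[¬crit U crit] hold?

1

Sat(¬crit) = {q0, q1, q2, q3, q7}
A[¬crit U crit]: least fixpoint, start Z0 = Sat(crit) = {q4, q5, q6}, add states in Sat(¬crit) with every successor in Z. Z1 = {q4, q5, q6, q7}; fixed.
Sat(A[¬crit U crit]) = {q4, q5, q6, q7}
Sat(AX A[¬crit U crit]) = {s : every successor in {q4, q5, q6, q7}} = {q7}
|Sat(AX A[¬crit U crit])| = |{q7}| = 1.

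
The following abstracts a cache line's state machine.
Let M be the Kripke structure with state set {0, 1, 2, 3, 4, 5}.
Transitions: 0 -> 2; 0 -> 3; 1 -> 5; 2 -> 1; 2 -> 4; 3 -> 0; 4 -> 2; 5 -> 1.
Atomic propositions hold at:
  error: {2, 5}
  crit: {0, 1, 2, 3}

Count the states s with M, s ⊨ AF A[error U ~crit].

4

Sat(~crit) = {4, 5}
A[error U ~crit]: least fixpoint, start Z0 = Sat(~crit) = {4, 5}, add states in Sat(error) with every successor in Z. Already a fixed point.
Sat(A[error U ~crit]) = {4, 5}
AF A[error U ~crit]: least fixpoint, start Z0 = {4, 5}, add states with every successor in Z. Z1 = {1, 4, 5}; Z2 = {1, 2, 4, 5}; fixed.
Sat(AF A[error U ~crit]) = {1, 2, 4, 5}
|Sat(AF A[error U ~crit])| = |{1, 2, 4, 5}| = 4.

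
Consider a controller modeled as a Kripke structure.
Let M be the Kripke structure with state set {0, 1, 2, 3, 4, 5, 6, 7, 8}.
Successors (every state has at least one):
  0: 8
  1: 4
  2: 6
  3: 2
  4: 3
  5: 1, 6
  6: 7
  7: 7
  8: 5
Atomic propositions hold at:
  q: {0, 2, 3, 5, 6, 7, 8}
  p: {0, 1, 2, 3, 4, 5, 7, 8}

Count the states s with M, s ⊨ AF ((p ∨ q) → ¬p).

8

Sat(p ∨ q) = {0, 1, 2, 3, 4, 5, 6, 7, 8}
Sat(¬p) = {6}
Sat((p ∨ q) → ¬p) = {6}
AF ((p ∨ q) → ¬p): least fixpoint, start Z0 = {6}, add states with every successor in Z. Z1 = {2, 6}; Z2 = {2, 3, 6}; Z3 = {2, 3, 4, 6}; Z4 = {1, 2, 3, 4, 6}; Z5 = {1, 2, 3, 4, 5, 6}; Z6 = {1, 2, 3, 4, 5, 6, 8}; Z7 = {0, 1, 2, 3, 4, 5, 6, 8}; fixed.
Sat(AF ((p ∨ q) → ¬p)) = {0, 1, 2, 3, 4, 5, 6, 8}
|Sat(AF ((p ∨ q) → ¬p))| = |{0, 1, 2, 3, 4, 5, 6, 8}| = 8.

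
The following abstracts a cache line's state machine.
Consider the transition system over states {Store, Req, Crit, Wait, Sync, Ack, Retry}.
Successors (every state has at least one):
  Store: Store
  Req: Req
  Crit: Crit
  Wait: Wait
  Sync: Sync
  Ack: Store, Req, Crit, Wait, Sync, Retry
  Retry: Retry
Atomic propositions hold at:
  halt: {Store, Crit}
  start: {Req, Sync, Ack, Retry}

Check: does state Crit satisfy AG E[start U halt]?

Yes

E[start U halt]: least fixpoint, start Z0 = Sat(halt) = {Store, Crit}, add states in Sat(start) with some successor in Z. Z1 = {Store, Crit, Ack}; fixed.
Sat(E[start U halt]) = {Store, Crit, Ack}
AG E[start U halt]: greatest fixpoint, start Z0 = {Store, Crit, Ack}, keep only states in Sat with every successor in Z. Z1 = {Store, Crit}; fixed.
Sat(AG E[start U halt]) = {Store, Crit}
Crit ∈ Sat(AG E[start U halt]) = {Store, Crit}, so the formula holds at Crit.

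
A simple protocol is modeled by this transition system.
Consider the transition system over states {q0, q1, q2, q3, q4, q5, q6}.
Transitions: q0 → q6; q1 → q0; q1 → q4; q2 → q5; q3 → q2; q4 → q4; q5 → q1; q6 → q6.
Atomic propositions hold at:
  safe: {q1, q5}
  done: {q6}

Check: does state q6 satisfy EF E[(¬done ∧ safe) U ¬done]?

Sat(¬done) = {q0, q1, q2, q3, q4, q5}
Sat(¬done ∧ safe) = {q1, q5}
E[(¬done ∧ safe) U ¬done]: least fixpoint, start Z0 = Sat(¬done) = {q0, q1, q2, q3, q4, q5}, add states in Sat(¬done ∧ safe) with some successor in Z. Already a fixed point.
Sat(E[(¬done ∧ safe) U ¬done]) = {q0, q1, q2, q3, q4, q5}
EF E[(¬done ∧ safe) U ¬done]: least fixpoint, start Z0 = {q0, q1, q2, q3, q4, q5}, add states with some successor in Z. Already a fixed point.
Sat(EF E[(¬done ∧ safe) U ¬done]) = {q0, q1, q2, q3, q4, q5}
q6 ∉ Sat(EF E[(¬done ∧ safe) U ¬done]) = {q0, q1, q2, q3, q4, q5}, so the formula does not hold at q6.

No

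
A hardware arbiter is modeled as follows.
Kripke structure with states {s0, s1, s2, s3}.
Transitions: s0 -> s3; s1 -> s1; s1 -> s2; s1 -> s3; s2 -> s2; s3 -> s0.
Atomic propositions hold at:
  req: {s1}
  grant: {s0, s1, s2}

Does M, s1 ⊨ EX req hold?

Yes

Sat(EX req) = {s : some successor in {s1}} = {s1}
s1 ∈ Sat(EX req) = {s1}, so the formula holds at s1.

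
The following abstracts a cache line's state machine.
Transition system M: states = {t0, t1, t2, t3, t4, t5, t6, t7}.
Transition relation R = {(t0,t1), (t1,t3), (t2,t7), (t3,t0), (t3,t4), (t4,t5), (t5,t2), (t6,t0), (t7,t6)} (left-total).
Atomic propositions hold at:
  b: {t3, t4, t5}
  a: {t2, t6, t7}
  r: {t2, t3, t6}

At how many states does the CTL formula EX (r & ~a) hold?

Sat(~a) = {t0, t1, t3, t4, t5}
Sat(r & ~a) = {t3}
Sat(EX (r & ~a)) = {s : some successor in {t3}} = {t1}
|Sat(EX (r & ~a))| = |{t1}| = 1.

1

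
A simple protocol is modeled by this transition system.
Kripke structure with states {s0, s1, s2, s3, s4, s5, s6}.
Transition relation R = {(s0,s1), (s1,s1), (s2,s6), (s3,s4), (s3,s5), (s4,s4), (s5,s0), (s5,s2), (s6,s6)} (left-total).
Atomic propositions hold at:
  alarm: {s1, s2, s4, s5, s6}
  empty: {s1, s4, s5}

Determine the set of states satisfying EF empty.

EF empty: least fixpoint, start Z0 = {s1, s4, s5}, add states with some successor in Z. Z1 = {s0, s1, s3, s4, s5}; fixed.
Sat(EF empty) = {s0, s1, s3, s4, s5}

{s0, s1, s3, s4, s5}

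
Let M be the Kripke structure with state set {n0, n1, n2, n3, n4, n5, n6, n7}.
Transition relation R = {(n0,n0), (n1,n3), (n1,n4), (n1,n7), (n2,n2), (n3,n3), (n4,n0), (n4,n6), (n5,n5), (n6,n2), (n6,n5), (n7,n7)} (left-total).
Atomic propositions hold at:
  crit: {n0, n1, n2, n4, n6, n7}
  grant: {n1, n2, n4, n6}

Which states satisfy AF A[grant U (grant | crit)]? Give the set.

{n0, n1, n2, n4, n6, n7}

Sat(grant | crit) = {n0, n1, n2, n4, n6, n7}
A[grant U (grant | crit)]: least fixpoint, start Z0 = Sat((grant | crit)) = {n0, n1, n2, n4, n6, n7}, add states in Sat(grant) with every successor in Z. Already a fixed point.
Sat(A[grant U (grant | crit)]) = {n0, n1, n2, n4, n6, n7}
AF A[grant U (grant | crit)]: least fixpoint, start Z0 = {n0, n1, n2, n4, n6, n7}, add states with every successor in Z. Already a fixed point.
Sat(AF A[grant U (grant | crit)]) = {n0, n1, n2, n4, n6, n7}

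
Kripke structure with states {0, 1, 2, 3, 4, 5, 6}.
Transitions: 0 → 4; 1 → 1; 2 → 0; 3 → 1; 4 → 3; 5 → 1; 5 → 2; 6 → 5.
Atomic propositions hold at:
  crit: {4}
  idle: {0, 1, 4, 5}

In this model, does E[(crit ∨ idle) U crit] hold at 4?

Yes

Sat(crit ∨ idle) = {0, 1, 4, 5}
E[(crit ∨ idle) U crit]: least fixpoint, start Z0 = Sat(crit) = {4}, add states in Sat(crit ∨ idle) with some successor in Z. Z1 = {0, 4}; fixed.
Sat(E[(crit ∨ idle) U crit]) = {0, 4}
4 ∈ Sat(E[(crit ∨ idle) U crit]) = {0, 4}, so the formula holds at 4.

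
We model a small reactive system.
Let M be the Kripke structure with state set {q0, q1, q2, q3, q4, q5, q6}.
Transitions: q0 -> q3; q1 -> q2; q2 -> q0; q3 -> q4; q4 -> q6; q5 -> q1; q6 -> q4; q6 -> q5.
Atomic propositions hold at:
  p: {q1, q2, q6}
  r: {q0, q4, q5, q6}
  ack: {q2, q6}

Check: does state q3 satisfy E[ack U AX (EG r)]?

Yes

EG r: greatest fixpoint, start Z0 = {q0, q4, q5, q6}, keep only states in Sat with some successor in Z. Z1 = {q4, q6}; fixed.
Sat(EG r) = {q4, q6}
Sat(AX (EG r)) = {s : every successor in {q4, q6}} = {q3, q4}
E[ack U AX (EG r)]: least fixpoint, start Z0 = Sat(AX (EG r)) = {q3, q4}, add states in Sat(ack) with some successor in Z. Z1 = {q3, q4, q6}; fixed.
Sat(E[ack U AX (EG r)]) = {q3, q4, q6}
q3 ∈ Sat(E[ack U AX (EG r)]) = {q3, q4, q6}, so the formula holds at q3.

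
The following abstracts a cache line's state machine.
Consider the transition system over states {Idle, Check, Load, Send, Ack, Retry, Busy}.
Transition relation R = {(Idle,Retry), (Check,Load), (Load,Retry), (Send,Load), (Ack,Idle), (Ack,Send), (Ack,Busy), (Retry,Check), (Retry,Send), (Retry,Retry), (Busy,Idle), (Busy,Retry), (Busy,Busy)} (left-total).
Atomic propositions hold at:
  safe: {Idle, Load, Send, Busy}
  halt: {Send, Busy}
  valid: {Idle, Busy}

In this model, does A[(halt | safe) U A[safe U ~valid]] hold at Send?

Yes

Sat(halt | safe) = {Idle, Load, Send, Busy}
Sat(~valid) = {Check, Load, Send, Ack, Retry}
A[safe U ~valid]: least fixpoint, start Z0 = Sat(~valid) = {Check, Load, Send, Ack, Retry}, add states in Sat(safe) with every successor in Z. Z1 = {Idle, Check, Load, Send, Ack, Retry}; fixed.
Sat(A[safe U ~valid]) = {Idle, Check, Load, Send, Ack, Retry}
A[(halt | safe) U A[safe U ~valid]]: least fixpoint, start Z0 = Sat(A[safe U ~valid]) = {Idle, Check, Load, Send, Ack, Retry}, add states in Sat(halt | safe) with every successor in Z. Already a fixed point.
Sat(A[(halt | safe) U A[safe U ~valid]]) = {Idle, Check, Load, Send, Ack, Retry}
Send ∈ Sat(A[(halt | safe) U A[safe U ~valid]]) = {Idle, Check, Load, Send, Ack, Retry}, so the formula holds at Send.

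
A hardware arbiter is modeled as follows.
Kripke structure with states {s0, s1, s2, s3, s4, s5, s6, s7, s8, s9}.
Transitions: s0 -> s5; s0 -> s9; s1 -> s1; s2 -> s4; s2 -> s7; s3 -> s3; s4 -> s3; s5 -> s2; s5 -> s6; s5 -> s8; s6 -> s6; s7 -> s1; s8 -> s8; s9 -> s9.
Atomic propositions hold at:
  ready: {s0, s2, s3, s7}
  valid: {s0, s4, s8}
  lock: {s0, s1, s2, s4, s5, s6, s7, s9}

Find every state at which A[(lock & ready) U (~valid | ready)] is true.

{s0, s1, s2, s3, s5, s6, s7, s9}

Sat(lock & ready) = {s0, s2, s7}
Sat(~valid) = {s1, s2, s3, s5, s6, s7, s9}
Sat(~valid | ready) = {s0, s1, s2, s3, s5, s6, s7, s9}
A[(lock & ready) U (~valid | ready)]: least fixpoint, start Z0 = Sat((~valid | ready)) = {s0, s1, s2, s3, s5, s6, s7, s9}, add states in Sat(lock & ready) with every successor in Z. Already a fixed point.
Sat(A[(lock & ready) U (~valid | ready)]) = {s0, s1, s2, s3, s5, s6, s7, s9}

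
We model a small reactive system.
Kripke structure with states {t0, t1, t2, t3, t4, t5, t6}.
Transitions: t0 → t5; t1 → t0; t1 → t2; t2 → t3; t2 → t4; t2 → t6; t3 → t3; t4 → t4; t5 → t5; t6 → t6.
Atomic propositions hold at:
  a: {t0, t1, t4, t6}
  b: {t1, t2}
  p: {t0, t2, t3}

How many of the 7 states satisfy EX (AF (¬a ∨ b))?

Sat(¬a) = {t2, t3, t5}
Sat(¬a ∨ b) = {t1, t2, t3, t5}
AF (¬a ∨ b): least fixpoint, start Z0 = {t1, t2, t3, t5}, add states with every successor in Z. Z1 = {t0, t1, t2, t3, t5}; fixed.
Sat(AF (¬a ∨ b)) = {t0, t1, t2, t3, t5}
Sat(EX (AF (¬a ∨ b))) = {s : some successor in {t0, t1, t2, t3, t5}} = {t0, t1, t2, t3, t5}
|Sat(EX (AF (¬a ∨ b)))| = |{t0, t1, t2, t3, t5}| = 5.

5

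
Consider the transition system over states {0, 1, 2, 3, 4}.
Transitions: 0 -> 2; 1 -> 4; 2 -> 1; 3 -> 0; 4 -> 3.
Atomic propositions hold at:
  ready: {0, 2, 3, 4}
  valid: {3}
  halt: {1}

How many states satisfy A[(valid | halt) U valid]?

Sat(valid | halt) = {1, 3}
A[(valid | halt) U valid]: least fixpoint, start Z0 = Sat(valid) = {3}, add states in Sat(valid | halt) with every successor in Z. Already a fixed point.
Sat(A[(valid | halt) U valid]) = {3}
|Sat(A[(valid | halt) U valid])| = |{3}| = 1.

1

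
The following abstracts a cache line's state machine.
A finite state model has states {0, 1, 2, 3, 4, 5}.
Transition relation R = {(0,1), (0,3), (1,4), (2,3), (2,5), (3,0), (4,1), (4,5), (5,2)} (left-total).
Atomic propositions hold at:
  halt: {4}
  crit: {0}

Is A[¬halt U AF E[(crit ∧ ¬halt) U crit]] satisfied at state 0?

Sat(¬halt) = {0, 1, 2, 3, 5}
Sat(crit ∧ ¬halt) = {0}
E[(crit ∧ ¬halt) U crit]: least fixpoint, start Z0 = Sat(crit) = {0}, add states in Sat(crit ∧ ¬halt) with some successor in Z. Already a fixed point.
Sat(E[(crit ∧ ¬halt) U crit]) = {0}
AF E[(crit ∧ ¬halt) U crit]: least fixpoint, start Z0 = {0}, add states with every successor in Z. Z1 = {0, 3}; fixed.
Sat(AF E[(crit ∧ ¬halt) U crit]) = {0, 3}
A[¬halt U AF E[(crit ∧ ¬halt) U crit]]: least fixpoint, start Z0 = Sat(AF E[(crit ∧ ¬halt) U crit]) = {0, 3}, add states in Sat(¬halt) with every successor in Z. Already a fixed point.
Sat(A[¬halt U AF E[(crit ∧ ¬halt) U crit]]) = {0, 3}
0 ∈ Sat(A[¬halt U AF E[(crit ∧ ¬halt) U crit]]) = {0, 3}, so the formula holds at 0.

Yes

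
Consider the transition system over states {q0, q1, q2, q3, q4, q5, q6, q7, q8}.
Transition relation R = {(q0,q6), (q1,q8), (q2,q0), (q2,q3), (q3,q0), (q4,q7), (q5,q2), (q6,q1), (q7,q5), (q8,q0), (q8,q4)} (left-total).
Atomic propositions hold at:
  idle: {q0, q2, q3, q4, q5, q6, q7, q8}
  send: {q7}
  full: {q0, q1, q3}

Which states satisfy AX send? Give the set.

Sat(AX send) = {s : every successor in {q7}} = {q4}

{q4}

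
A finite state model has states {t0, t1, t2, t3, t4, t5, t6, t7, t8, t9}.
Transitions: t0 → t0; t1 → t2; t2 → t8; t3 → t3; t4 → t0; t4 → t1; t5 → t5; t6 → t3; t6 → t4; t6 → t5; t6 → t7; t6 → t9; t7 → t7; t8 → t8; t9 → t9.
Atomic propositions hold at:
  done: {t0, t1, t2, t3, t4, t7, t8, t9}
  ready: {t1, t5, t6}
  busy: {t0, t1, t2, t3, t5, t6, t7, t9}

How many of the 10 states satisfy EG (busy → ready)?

3

Sat(busy → ready) = {t1, t4, t5, t6, t8}
EG (busy → ready): greatest fixpoint, start Z0 = {t1, t4, t5, t6, t8}, keep only states in Sat with some successor in Z. Z1 = {t4, t5, t6, t8}; Z2 = {t5, t6, t8}; fixed.
Sat(EG (busy → ready)) = {t5, t6, t8}
|Sat(EG (busy → ready))| = |{t5, t6, t8}| = 3.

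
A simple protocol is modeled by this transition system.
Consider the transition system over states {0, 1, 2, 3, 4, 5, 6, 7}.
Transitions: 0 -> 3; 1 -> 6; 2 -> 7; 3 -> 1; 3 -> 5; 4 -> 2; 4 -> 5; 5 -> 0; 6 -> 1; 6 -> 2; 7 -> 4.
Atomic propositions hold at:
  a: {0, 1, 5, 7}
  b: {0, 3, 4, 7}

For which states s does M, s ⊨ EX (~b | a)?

Sat(~b) = {1, 2, 5, 6}
Sat(~b | a) = {0, 1, 2, 5, 6, 7}
Sat(EX (~b | a)) = {s : some successor in {0, 1, 2, 5, 6, 7}} = {1, 2, 3, 4, 5, 6}

{1, 2, 3, 4, 5, 6}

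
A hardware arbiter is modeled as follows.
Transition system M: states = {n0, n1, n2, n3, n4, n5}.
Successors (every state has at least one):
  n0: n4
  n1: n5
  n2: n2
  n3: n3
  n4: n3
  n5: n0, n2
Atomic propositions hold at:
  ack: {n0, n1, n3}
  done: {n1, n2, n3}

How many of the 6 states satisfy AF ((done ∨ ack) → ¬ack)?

Sat(done ∨ ack) = {n0, n1, n2, n3}
Sat(¬ack) = {n2, n4, n5}
Sat((done ∨ ack) → ¬ack) = {n2, n4, n5}
AF ((done ∨ ack) → ¬ack): least fixpoint, start Z0 = {n2, n4, n5}, add states with every successor in Z. Z1 = {n0, n1, n2, n4, n5}; fixed.
Sat(AF ((done ∨ ack) → ¬ack)) = {n0, n1, n2, n4, n5}
|Sat(AF ((done ∨ ack) → ¬ack))| = |{n0, n1, n2, n4, n5}| = 5.

5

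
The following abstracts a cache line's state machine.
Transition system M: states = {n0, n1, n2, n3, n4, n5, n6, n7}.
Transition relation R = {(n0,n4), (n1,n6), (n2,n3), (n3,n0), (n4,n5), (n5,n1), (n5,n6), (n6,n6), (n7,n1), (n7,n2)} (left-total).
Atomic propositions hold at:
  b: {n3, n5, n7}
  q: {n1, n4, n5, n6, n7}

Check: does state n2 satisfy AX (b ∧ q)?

Sat(b ∧ q) = {n5, n7}
Sat(AX (b ∧ q)) = {s : every successor in {n5, n7}} = {n4}
n2 ∉ Sat(AX (b ∧ q)) = {n4}, so the formula does not hold at n2.

No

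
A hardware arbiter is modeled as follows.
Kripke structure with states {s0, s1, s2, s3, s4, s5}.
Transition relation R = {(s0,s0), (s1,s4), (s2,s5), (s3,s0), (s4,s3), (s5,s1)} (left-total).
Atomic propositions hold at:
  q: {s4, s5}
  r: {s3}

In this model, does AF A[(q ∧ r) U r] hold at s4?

Sat(q ∧ r) = ∅
A[(q ∧ r) U r]: least fixpoint, start Z0 = Sat(r) = {s3}, add states in Sat(q ∧ r) with every successor in Z. Already a fixed point.
Sat(A[(q ∧ r) U r]) = {s3}
AF A[(q ∧ r) U r]: least fixpoint, start Z0 = {s3}, add states with every successor in Z. Z1 = {s3, s4}; Z2 = {s1, s3, s4}; Z3 = {s1, s3, s4, s5}; Z4 = {s1, s2, s3, s4, s5}; fixed.
Sat(AF A[(q ∧ r) U r]) = {s1, s2, s3, s4, s5}
s4 ∈ Sat(AF A[(q ∧ r) U r]) = {s1, s2, s3, s4, s5}, so the formula holds at s4.

Yes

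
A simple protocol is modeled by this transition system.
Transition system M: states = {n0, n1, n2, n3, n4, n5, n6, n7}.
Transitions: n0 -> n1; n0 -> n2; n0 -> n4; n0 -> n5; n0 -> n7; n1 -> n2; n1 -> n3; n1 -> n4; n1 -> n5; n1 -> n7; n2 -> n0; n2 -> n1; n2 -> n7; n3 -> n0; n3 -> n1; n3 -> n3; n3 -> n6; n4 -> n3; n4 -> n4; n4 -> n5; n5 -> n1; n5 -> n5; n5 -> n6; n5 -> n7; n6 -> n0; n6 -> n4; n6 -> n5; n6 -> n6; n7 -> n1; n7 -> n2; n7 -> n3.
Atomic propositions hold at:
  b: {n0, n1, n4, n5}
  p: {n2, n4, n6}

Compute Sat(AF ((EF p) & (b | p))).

{n0, n1, n2, n4, n5, n6}

EF p: least fixpoint, start Z0 = {n2, n4, n6}, add states with some successor in Z. Z1 = {n0, n1, n2, n3, n4, n5, n6, n7}; fixed.
Sat(EF p) = {n0, n1, n2, n3, n4, n5, n6, n7}
Sat(b | p) = {n0, n1, n2, n4, n5, n6}
Sat((EF p) & (b | p)) = {n0, n1, n2, n4, n5, n6}
AF ((EF p) & (b | p)): least fixpoint, start Z0 = {n0, n1, n2, n4, n5, n6}, add states with every successor in Z. Already a fixed point.
Sat(AF ((EF p) & (b | p))) = {n0, n1, n2, n4, n5, n6}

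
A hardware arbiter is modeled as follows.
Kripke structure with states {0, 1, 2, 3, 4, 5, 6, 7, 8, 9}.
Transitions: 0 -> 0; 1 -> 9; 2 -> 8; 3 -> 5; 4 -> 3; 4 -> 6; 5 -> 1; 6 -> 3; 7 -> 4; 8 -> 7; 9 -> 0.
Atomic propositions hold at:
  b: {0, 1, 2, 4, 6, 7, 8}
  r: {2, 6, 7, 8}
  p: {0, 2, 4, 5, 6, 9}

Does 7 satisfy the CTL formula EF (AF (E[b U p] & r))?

Yes

E[b U p]: least fixpoint, start Z0 = Sat(p) = {0, 2, 4, 5, 6, 9}, add states in Sat(b) with some successor in Z. Z1 = {0, 1, 2, 4, 5, 6, 7, 9}; Z2 = {0, 1, 2, 4, 5, 6, 7, 8, 9}; fixed.
Sat(E[b U p]) = {0, 1, 2, 4, 5, 6, 7, 8, 9}
Sat(E[b U p] & r) = {2, 6, 7, 8}
AF (E[b U p] & r): least fixpoint, start Z0 = {2, 6, 7, 8}, add states with every successor in Z. Already a fixed point.
Sat(AF (E[b U p] & r)) = {2, 6, 7, 8}
EF (AF (E[b U p] & r)): least fixpoint, start Z0 = {2, 6, 7, 8}, add states with some successor in Z. Z1 = {2, 4, 6, 7, 8}; fixed.
Sat(EF (AF (E[b U p] & r))) = {2, 4, 6, 7, 8}
7 ∈ Sat(EF (AF (E[b U p] & r))) = {2, 4, 6, 7, 8}, so the formula holds at 7.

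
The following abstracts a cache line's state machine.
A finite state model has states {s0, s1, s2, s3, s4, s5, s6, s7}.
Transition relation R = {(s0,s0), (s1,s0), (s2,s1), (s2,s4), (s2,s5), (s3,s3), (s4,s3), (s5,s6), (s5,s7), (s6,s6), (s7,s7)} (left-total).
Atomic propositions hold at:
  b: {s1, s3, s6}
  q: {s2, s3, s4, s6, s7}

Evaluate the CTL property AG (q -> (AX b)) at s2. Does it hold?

No

Sat(AX b) = {s : every successor in {s1, s3, s6}} = {s3, s4, s6}
Sat(q -> (AX b)) = {s0, s1, s3, s4, s5, s6}
AG (q -> (AX b)): greatest fixpoint, start Z0 = {s0, s1, s3, s4, s5, s6}, keep only states in Sat with every successor in Z. Z1 = {s0, s1, s3, s4, s6}; fixed.
Sat(AG (q -> (AX b))) = {s0, s1, s3, s4, s6}
s2 ∉ Sat(AG (q -> (AX b))) = {s0, s1, s3, s4, s6}, so the formula does not hold at s2.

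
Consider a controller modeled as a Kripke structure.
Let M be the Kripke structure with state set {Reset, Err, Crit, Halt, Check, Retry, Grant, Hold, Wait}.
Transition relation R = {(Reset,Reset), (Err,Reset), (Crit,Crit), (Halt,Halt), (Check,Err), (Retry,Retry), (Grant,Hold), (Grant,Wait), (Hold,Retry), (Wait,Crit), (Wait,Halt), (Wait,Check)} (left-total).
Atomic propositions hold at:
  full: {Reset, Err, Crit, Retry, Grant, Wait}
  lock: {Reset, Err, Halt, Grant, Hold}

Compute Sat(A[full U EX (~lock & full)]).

Sat(~lock) = {Crit, Check, Retry, Wait}
Sat(~lock & full) = {Crit, Retry, Wait}
Sat(EX (~lock & full)) = {s : some successor in {Crit, Retry, Wait}} = {Crit, Retry, Grant, Hold, Wait}
A[full U EX (~lock & full)]: least fixpoint, start Z0 = Sat(EX (~lock & full)) = {Crit, Retry, Grant, Hold, Wait}, add states in Sat(full) with every successor in Z. Already a fixed point.
Sat(A[full U EX (~lock & full)]) = {Crit, Retry, Grant, Hold, Wait}

{Crit, Retry, Grant, Hold, Wait}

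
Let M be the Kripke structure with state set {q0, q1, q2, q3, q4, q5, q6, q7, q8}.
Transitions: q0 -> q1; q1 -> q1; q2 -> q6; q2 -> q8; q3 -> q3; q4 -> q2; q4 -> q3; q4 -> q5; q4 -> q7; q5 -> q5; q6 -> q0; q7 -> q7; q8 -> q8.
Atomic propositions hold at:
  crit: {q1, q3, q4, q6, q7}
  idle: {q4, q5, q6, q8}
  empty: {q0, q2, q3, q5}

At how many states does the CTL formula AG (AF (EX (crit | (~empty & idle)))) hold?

7

Sat(~empty) = {q1, q4, q6, q7, q8}
Sat(~empty & idle) = {q4, q6, q8}
Sat(crit | (~empty & idle)) = {q1, q3, q4, q6, q7, q8}
Sat(EX (crit | (~empty & idle))) = {s : some successor in {q1, q3, q4, q6, q7, q8}} = {q0, q1, q2, q3, q4, q7, q8}
AF (EX (crit | (~empty & idle))): least fixpoint, start Z0 = {q0, q1, q2, q3, q4, q7, q8}, add states with every successor in Z. Z1 = {q0, q1, q2, q3, q4, q6, q7, q8}; fixed.
Sat(AF (EX (crit | (~empty & idle)))) = {q0, q1, q2, q3, q4, q6, q7, q8}
AG (AF (EX (crit | (~empty & idle)))): greatest fixpoint, start Z0 = {q0, q1, q2, q3, q4, q6, q7, q8}, keep only states in Sat with every successor in Z. Z1 = {q0, q1, q2, q3, q6, q7, q8}; fixed.
Sat(AG (AF (EX (crit | (~empty & idle))))) = {q0, q1, q2, q3, q6, q7, q8}
|Sat(AG (AF (EX (crit | (~empty & idle)))))| = |{q0, q1, q2, q3, q6, q7, q8}| = 7.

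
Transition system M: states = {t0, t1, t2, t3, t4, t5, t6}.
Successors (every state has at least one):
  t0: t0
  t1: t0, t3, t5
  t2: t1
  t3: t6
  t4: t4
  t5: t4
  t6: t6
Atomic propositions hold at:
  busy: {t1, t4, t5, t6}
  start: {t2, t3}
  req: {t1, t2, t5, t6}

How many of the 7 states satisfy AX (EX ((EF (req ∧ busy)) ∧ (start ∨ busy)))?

3

Sat(req ∧ busy) = {t1, t5, t6}
EF (req ∧ busy): least fixpoint, start Z0 = {t1, t5, t6}, add states with some successor in Z. Z1 = {t1, t2, t3, t5, t6}; fixed.
Sat(EF (req ∧ busy)) = {t1, t2, t3, t5, t6}
Sat(start ∨ busy) = {t1, t2, t3, t4, t5, t6}
Sat((EF (req ∧ busy)) ∧ (start ∨ busy)) = {t1, t2, t3, t5, t6}
Sat(EX ((EF (req ∧ busy)) ∧ (start ∨ busy))) = {s : some successor in {t1, t2, t3, t5, t6}} = {t1, t2, t3, t6}
Sat(AX (EX ((EF (req ∧ busy)) ∧ (start ∨ busy)))) = {s : every successor in {t1, t2, t3, t6}} = {t2, t3, t6}
|Sat(AX (EX ((EF (req ∧ busy)) ∧ (start ∨ busy))))| = |{t2, t3, t6}| = 3.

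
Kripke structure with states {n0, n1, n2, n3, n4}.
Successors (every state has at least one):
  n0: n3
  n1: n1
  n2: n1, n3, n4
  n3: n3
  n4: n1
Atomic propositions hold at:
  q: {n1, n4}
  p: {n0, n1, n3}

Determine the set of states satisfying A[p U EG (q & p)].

{n1}

Sat(q & p) = {n1}
EG (q & p): greatest fixpoint, start Z0 = {n1}, keep only states in Sat with some successor in Z. Already a fixed point.
Sat(EG (q & p)) = {n1}
A[p U EG (q & p)]: least fixpoint, start Z0 = Sat(EG (q & p)) = {n1}, add states in Sat(p) with every successor in Z. Already a fixed point.
Sat(A[p U EG (q & p)]) = {n1}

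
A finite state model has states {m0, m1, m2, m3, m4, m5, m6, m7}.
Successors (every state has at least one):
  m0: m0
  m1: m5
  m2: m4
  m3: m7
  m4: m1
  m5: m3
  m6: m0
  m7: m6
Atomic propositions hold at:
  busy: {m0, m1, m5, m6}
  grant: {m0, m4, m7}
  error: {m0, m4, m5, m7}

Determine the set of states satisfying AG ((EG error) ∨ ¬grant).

{m0, m6}

EG error: greatest fixpoint, start Z0 = {m0, m4, m5, m7}, keep only states in Sat with some successor in Z. Z1 = {m0}; fixed.
Sat(EG error) = {m0}
Sat(¬grant) = {m1, m2, m3, m5, m6}
Sat((EG error) ∨ ¬grant) = {m0, m1, m2, m3, m5, m6}
AG ((EG error) ∨ ¬grant): greatest fixpoint, start Z0 = {m0, m1, m2, m3, m5, m6}, keep only states in Sat with every successor in Z. Z1 = {m0, m1, m5, m6}; Z2 = {m0, m1, m6}; Z3 = {m0, m6}; fixed.
Sat(AG ((EG error) ∨ ¬grant)) = {m0, m6}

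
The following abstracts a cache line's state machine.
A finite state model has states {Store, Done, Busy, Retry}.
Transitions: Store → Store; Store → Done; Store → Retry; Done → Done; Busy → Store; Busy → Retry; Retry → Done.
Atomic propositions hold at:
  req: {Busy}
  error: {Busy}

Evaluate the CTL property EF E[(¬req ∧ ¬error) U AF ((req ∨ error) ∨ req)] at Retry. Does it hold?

No

Sat(¬req) = {Store, Done, Retry}
Sat(¬error) = {Store, Done, Retry}
Sat(¬req ∧ ¬error) = {Store, Done, Retry}
Sat(req ∨ error) = {Busy}
Sat((req ∨ error) ∨ req) = {Busy}
AF ((req ∨ error) ∨ req): least fixpoint, start Z0 = {Busy}, add states with every successor in Z. Already a fixed point.
Sat(AF ((req ∨ error) ∨ req)) = {Busy}
E[(¬req ∧ ¬error) U AF ((req ∨ error) ∨ req)]: least fixpoint, start Z0 = Sat(AF ((req ∨ error) ∨ req)) = {Busy}, add states in Sat(¬req ∧ ¬error) with some successor in Z. Already a fixed point.
Sat(E[(¬req ∧ ¬error) U AF ((req ∨ error) ∨ req)]) = {Busy}
EF E[(¬req ∧ ¬error) U AF ((req ∨ error) ∨ req)]: least fixpoint, start Z0 = {Busy}, add states with some successor in Z. Already a fixed point.
Sat(EF E[(¬req ∧ ¬error) U AF ((req ∨ error) ∨ req)]) = {Busy}
Retry ∉ Sat(EF E[(¬req ∧ ¬error) U AF ((req ∨ error) ∨ req)]) = {Busy}, so the formula does not hold at Retry.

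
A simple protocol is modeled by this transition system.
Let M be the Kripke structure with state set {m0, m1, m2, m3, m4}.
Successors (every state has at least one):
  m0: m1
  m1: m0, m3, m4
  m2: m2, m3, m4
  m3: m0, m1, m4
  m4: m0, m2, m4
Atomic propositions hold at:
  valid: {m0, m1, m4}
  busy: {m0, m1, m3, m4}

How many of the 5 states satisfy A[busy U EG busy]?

4

EG busy: greatest fixpoint, start Z0 = {m0, m1, m3, m4}, keep only states in Sat with some successor in Z. Already a fixed point.
Sat(EG busy) = {m0, m1, m3, m4}
A[busy U EG busy]: least fixpoint, start Z0 = Sat(EG busy) = {m0, m1, m3, m4}, add states in Sat(busy) with every successor in Z. Already a fixed point.
Sat(A[busy U EG busy]) = {m0, m1, m3, m4}
|Sat(A[busy U EG busy])| = |{m0, m1, m3, m4}| = 4.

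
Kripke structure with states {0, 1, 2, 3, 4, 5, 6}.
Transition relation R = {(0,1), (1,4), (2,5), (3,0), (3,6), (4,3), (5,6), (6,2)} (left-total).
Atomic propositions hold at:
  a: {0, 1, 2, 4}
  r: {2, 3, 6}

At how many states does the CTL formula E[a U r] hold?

E[a U r]: least fixpoint, start Z0 = Sat(r) = {2, 3, 6}, add states in Sat(a) with some successor in Z. Z1 = {2, 3, 4, 6}; Z2 = {1, 2, 3, 4, 6}; Z3 = {0, 1, 2, 3, 4, 6}; fixed.
Sat(E[a U r]) = {0, 1, 2, 3, 4, 6}
|Sat(E[a U r])| = |{0, 1, 2, 3, 4, 6}| = 6.

6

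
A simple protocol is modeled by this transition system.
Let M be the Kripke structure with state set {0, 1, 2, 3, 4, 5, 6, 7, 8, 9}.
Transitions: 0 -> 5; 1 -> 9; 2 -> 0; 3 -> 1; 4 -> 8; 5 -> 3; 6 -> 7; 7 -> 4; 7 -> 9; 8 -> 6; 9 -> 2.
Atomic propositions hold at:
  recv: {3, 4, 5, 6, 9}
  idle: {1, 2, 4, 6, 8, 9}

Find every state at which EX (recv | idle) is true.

{0, 1, 3, 4, 5, 7, 8, 9}

Sat(recv | idle) = {1, 2, 3, 4, 5, 6, 8, 9}
Sat(EX (recv | idle)) = {s : some successor in {1, 2, 3, 4, 5, 6, 8, 9}} = {0, 1, 3, 4, 5, 7, 8, 9}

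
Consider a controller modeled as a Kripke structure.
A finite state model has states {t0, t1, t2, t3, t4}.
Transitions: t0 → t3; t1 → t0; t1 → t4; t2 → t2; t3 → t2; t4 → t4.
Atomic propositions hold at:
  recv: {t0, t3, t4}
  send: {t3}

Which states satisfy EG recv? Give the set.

{t4}

EG recv: greatest fixpoint, start Z0 = {t0, t3, t4}, keep only states in Sat with some successor in Z. Z1 = {t0, t4}; Z2 = {t4}; fixed.
Sat(EG recv) = {t4}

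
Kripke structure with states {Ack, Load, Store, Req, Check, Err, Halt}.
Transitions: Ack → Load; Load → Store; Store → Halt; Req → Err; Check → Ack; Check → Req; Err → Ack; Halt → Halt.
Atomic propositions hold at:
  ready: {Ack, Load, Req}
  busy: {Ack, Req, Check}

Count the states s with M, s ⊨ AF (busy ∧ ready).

4

Sat(busy ∧ ready) = {Ack, Req}
AF (busy ∧ ready): least fixpoint, start Z0 = {Ack, Req}, add states with every successor in Z. Z1 = {Ack, Req, Check, Err}; fixed.
Sat(AF (busy ∧ ready)) = {Ack, Req, Check, Err}
|Sat(AF (busy ∧ ready))| = |{Ack, Req, Check, Err}| = 4.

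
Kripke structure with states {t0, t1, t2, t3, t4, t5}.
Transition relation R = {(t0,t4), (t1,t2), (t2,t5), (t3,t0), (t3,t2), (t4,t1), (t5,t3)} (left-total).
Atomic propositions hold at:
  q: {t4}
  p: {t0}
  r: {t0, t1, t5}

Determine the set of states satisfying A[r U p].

A[r U p]: least fixpoint, start Z0 = Sat(p) = {t0}, add states in Sat(r) with every successor in Z. Already a fixed point.
Sat(A[r U p]) = {t0}

{t0}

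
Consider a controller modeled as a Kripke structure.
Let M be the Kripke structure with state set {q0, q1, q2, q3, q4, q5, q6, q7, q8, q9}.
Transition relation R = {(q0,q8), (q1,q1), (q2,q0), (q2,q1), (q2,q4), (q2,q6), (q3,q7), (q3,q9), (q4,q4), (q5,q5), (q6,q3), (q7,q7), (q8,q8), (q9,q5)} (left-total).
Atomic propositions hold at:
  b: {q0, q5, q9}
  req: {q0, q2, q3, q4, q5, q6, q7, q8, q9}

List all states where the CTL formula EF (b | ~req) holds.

{q0, q1, q2, q3, q5, q6, q9}

Sat(~req) = {q1}
Sat(b | ~req) = {q0, q1, q5, q9}
EF (b | ~req): least fixpoint, start Z0 = {q0, q1, q5, q9}, add states with some successor in Z. Z1 = {q0, q1, q2, q3, q5, q9}; Z2 = {q0, q1, q2, q3, q5, q6, q9}; fixed.
Sat(EF (b | ~req)) = {q0, q1, q2, q3, q5, q6, q9}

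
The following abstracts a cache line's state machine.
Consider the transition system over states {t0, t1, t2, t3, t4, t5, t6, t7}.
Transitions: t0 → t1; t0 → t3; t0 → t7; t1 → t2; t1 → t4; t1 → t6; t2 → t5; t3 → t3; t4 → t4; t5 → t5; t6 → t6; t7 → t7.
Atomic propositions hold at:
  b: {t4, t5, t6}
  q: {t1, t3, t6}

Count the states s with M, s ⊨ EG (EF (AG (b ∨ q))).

Sat(b ∨ q) = {t1, t3, t4, t5, t6}
AG (b ∨ q): greatest fixpoint, start Z0 = {t1, t3, t4, t5, t6}, keep only states in Sat with every successor in Z. Z1 = {t3, t4, t5, t6}; fixed.
Sat(AG (b ∨ q)) = {t3, t4, t5, t6}
EF (AG (b ∨ q)): least fixpoint, start Z0 = {t3, t4, t5, t6}, add states with some successor in Z. Z1 = {t0, t1, t2, t3, t4, t5, t6}; fixed.
Sat(EF (AG (b ∨ q))) = {t0, t1, t2, t3, t4, t5, t6}
EG (EF (AG (b ∨ q))): greatest fixpoint, start Z0 = {t0, t1, t2, t3, t4, t5, t6}, keep only states in Sat with some successor in Z. Already a fixed point.
Sat(EG (EF (AG (b ∨ q)))) = {t0, t1, t2, t3, t4, t5, t6}
|Sat(EG (EF (AG (b ∨ q))))| = |{t0, t1, t2, t3, t4, t5, t6}| = 7.

7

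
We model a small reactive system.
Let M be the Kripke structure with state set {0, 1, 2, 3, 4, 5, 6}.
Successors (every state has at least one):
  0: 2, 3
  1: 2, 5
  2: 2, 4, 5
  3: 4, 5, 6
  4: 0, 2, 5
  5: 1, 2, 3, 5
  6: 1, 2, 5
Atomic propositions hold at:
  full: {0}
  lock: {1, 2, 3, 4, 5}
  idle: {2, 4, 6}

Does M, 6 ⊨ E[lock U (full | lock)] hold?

No

Sat(full | lock) = {0, 1, 2, 3, 4, 5}
E[lock U (full | lock)]: least fixpoint, start Z0 = Sat((full | lock)) = {0, 1, 2, 3, 4, 5}, add states in Sat(lock) with some successor in Z. Already a fixed point.
Sat(E[lock U (full | lock)]) = {0, 1, 2, 3, 4, 5}
6 ∉ Sat(E[lock U (full | lock)]) = {0, 1, 2, 3, 4, 5}, so the formula does not hold at 6.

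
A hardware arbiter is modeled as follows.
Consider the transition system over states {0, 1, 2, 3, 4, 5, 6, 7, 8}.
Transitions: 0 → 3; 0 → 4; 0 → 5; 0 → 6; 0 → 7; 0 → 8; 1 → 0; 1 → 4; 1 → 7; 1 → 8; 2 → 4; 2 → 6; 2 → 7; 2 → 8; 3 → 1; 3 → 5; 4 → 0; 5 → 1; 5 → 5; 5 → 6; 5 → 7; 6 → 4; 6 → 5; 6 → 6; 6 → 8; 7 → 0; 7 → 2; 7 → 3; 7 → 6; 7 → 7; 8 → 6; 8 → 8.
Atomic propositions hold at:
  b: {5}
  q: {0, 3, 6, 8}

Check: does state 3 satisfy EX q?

Sat(EX q) = {s : some successor in {0, 3, 6, 8}} = {0, 1, 2, 4, 5, 6, 7, 8}
3 ∉ Sat(EX q) = {0, 1, 2, 4, 5, 6, 7, 8}, so the formula does not hold at 3.

No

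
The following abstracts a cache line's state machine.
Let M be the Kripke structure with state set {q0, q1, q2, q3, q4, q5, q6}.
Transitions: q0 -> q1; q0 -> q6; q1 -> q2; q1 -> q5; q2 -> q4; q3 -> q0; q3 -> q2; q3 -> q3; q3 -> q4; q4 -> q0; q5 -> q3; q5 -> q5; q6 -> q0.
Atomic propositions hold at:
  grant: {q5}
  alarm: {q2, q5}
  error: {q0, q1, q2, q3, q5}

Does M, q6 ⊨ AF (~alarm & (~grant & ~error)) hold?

Sat(~alarm) = {q0, q1, q3, q4, q6}
Sat(~grant) = {q0, q1, q2, q3, q4, q6}
Sat(~error) = {q4, q6}
Sat(~grant & ~error) = {q4, q6}
Sat(~alarm & (~grant & ~error)) = {q4, q6}
AF (~alarm & (~grant & ~error)): least fixpoint, start Z0 = {q4, q6}, add states with every successor in Z. Z1 = {q2, q4, q6}; fixed.
Sat(AF (~alarm & (~grant & ~error))) = {q2, q4, q6}
q6 ∈ Sat(AF (~alarm & (~grant & ~error))) = {q2, q4, q6}, so the formula holds at q6.

Yes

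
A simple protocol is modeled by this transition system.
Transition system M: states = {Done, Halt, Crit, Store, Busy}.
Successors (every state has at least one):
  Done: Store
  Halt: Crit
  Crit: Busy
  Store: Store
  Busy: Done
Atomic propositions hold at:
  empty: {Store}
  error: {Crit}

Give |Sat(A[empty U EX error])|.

1

Sat(EX error) = {s : some successor in {Crit}} = {Halt}
A[empty U EX error]: least fixpoint, start Z0 = Sat(EX error) = {Halt}, add states in Sat(empty) with every successor in Z. Already a fixed point.
Sat(A[empty U EX error]) = {Halt}
|Sat(A[empty U EX error])| = |{Halt}| = 1.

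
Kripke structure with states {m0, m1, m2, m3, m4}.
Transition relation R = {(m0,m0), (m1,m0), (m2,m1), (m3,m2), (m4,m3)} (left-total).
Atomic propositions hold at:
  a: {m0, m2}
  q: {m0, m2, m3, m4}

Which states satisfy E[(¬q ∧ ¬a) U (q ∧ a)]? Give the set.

Sat(¬q) = {m1}
Sat(¬a) = {m1, m3, m4}
Sat(¬q ∧ ¬a) = {m1}
Sat(q ∧ a) = {m0, m2}
E[(¬q ∧ ¬a) U (q ∧ a)]: least fixpoint, start Z0 = Sat((q ∧ a)) = {m0, m2}, add states in Sat(¬q ∧ ¬a) with some successor in Z. Z1 = {m0, m1, m2}; fixed.
Sat(E[(¬q ∧ ¬a) U (q ∧ a)]) = {m0, m1, m2}

{m0, m1, m2}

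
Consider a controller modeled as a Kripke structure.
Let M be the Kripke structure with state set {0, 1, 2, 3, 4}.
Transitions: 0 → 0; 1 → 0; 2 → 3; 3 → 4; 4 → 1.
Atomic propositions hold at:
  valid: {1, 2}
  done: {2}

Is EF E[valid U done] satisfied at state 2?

Yes

E[valid U done]: least fixpoint, start Z0 = Sat(done) = {2}, add states in Sat(valid) with some successor in Z. Already a fixed point.
Sat(E[valid U done]) = {2}
EF E[valid U done]: least fixpoint, start Z0 = {2}, add states with some successor in Z. Already a fixed point.
Sat(EF E[valid U done]) = {2}
2 ∈ Sat(EF E[valid U done]) = {2}, so the formula holds at 2.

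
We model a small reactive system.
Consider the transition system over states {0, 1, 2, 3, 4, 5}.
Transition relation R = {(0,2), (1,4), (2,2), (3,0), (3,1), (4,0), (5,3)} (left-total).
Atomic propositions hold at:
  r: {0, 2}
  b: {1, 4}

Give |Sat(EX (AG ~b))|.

4

Sat(~b) = {0, 2, 3, 5}
AG ~b: greatest fixpoint, start Z0 = {0, 2, 3, 5}, keep only states in Sat with every successor in Z. Z1 = {0, 2, 5}; Z2 = {0, 2}; fixed.
Sat(AG ~b) = {0, 2}
Sat(EX (AG ~b)) = {s : some successor in {0, 2}} = {0, 2, 3, 4}
|Sat(EX (AG ~b))| = |{0, 2, 3, 4}| = 4.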